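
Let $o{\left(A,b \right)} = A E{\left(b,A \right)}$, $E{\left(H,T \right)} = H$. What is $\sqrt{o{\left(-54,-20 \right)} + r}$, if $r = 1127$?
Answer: $\sqrt{2207} \approx 46.979$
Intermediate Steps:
$o{\left(A,b \right)} = A b$
$\sqrt{o{\left(-54,-20 \right)} + r} = \sqrt{\left(-54\right) \left(-20\right) + 1127} = \sqrt{1080 + 1127} = \sqrt{2207}$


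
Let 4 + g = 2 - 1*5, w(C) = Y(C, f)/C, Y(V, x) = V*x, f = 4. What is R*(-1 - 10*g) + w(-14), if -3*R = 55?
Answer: -1261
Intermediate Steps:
R = -55/3 (R = -⅓*55 = -55/3 ≈ -18.333)
w(C) = 4 (w(C) = (C*4)/C = (4*C)/C = 4)
g = -7 (g = -4 + (2 - 1*5) = -4 + (2 - 5) = -4 - 3 = -7)
R*(-1 - 10*g) + w(-14) = -55*(-1 - 10*(-7))/3 + 4 = -55*(-1 + 70)/3 + 4 = -55/3*69 + 4 = -1265 + 4 = -1261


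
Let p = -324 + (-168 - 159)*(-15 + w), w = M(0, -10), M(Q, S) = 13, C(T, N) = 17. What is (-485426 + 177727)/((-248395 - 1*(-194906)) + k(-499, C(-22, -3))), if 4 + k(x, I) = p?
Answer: 307699/53163 ≈ 5.7878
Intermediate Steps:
w = 13
p = 330 (p = -324 + (-168 - 159)*(-15 + 13) = -324 - 327*(-2) = -324 + 654 = 330)
k(x, I) = 326 (k(x, I) = -4 + 330 = 326)
(-485426 + 177727)/((-248395 - 1*(-194906)) + k(-499, C(-22, -3))) = (-485426 + 177727)/((-248395 - 1*(-194906)) + 326) = -307699/((-248395 + 194906) + 326) = -307699/(-53489 + 326) = -307699/(-53163) = -307699*(-1/53163) = 307699/53163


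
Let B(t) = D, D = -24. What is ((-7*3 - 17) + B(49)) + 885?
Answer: 823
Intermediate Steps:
B(t) = -24
((-7*3 - 17) + B(49)) + 885 = ((-7*3 - 17) - 24) + 885 = ((-21 - 17) - 24) + 885 = (-38 - 24) + 885 = -62 + 885 = 823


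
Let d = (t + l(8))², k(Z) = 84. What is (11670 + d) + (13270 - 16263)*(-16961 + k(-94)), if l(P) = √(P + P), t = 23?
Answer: 50525260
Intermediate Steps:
l(P) = √2*√P (l(P) = √(2*P) = √2*√P)
d = 729 (d = (23 + √2*√8)² = (23 + √2*(2*√2))² = (23 + 4)² = 27² = 729)
(11670 + d) + (13270 - 16263)*(-16961 + k(-94)) = (11670 + 729) + (13270 - 16263)*(-16961 + 84) = 12399 - 2993*(-16877) = 12399 + 50512861 = 50525260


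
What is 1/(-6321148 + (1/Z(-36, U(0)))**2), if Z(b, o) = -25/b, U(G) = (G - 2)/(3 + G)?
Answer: -625/3950716204 ≈ -1.5820e-7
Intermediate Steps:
U(G) = (-2 + G)/(3 + G)
1/(-6321148 + (1/Z(-36, U(0)))**2) = 1/(-6321148 + (1/(-25/(-36)))**2) = 1/(-6321148 + (1/(-25*(-1/36)))**2) = 1/(-6321148 + (1/(25/36))**2) = 1/(-6321148 + (36/25)**2) = 1/(-6321148 + 1296/625) = 1/(-3950716204/625) = -625/3950716204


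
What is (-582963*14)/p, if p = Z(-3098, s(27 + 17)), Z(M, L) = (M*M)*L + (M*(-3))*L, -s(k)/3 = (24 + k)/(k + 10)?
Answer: 5246667/23331038 ≈ 0.22488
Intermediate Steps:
s(k) = -3*(24 + k)/(10 + k) (s(k) = -3*(24 + k)/(k + 10) = -3*(24 + k)/(10 + k))
Z(M, L) = L*M² - 3*L*M (Z(M, L) = M²*L + (-3*M)*L = L*M² - 3*L*M)
p = -326634532/9 (p = (3*(-24 - (27 + 17))/(10 + (27 + 17)))*(-3098)*(-3 - 3098) = (3*(-24 - 1*44)/(10 + 44))*(-3098)*(-3101) = (3*(-24 - 44)/54)*(-3098)*(-3101) = (3*(1/54)*(-68))*(-3098)*(-3101) = -34/9*(-3098)*(-3101) = -326634532/9 ≈ -3.6293e+7)
(-582963*14)/p = (-582963*14)/(-326634532/9) = -8161482*(-9/326634532) = 5246667/23331038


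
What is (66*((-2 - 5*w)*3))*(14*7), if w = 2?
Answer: -232848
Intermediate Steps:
(66*((-2 - 5*w)*3))*(14*7) = (66*((-2 - 5*2)*3))*(14*7) = (66*((-2 - 10)*3))*98 = (66*(-12*3))*98 = (66*(-36))*98 = -2376*98 = -232848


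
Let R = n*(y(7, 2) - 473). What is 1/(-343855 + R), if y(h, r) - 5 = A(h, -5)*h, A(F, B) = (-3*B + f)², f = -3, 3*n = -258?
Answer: -1/390295 ≈ -2.5622e-6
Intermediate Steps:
n = -86 (n = (⅓)*(-258) = -86)
A(F, B) = (-3 - 3*B)² (A(F, B) = (-3*B - 3)² = (-3 - 3*B)²)
y(h, r) = 5 + 144*h (y(h, r) = 5 + (9*(1 - 5)²)*h = 5 + (9*(-4)²)*h = 5 + (9*16)*h = 5 + 144*h)
R = -46440 (R = -86*((5 + 144*7) - 473) = -86*((5 + 1008) - 473) = -86*(1013 - 473) = -86*540 = -46440)
1/(-343855 + R) = 1/(-343855 - 46440) = 1/(-390295) = -1/390295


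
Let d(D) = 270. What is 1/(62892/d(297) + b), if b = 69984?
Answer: 15/1053254 ≈ 1.4242e-5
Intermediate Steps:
1/(62892/d(297) + b) = 1/(62892/270 + 69984) = 1/(62892*(1/270) + 69984) = 1/(3494/15 + 69984) = 1/(1053254/15) = 15/1053254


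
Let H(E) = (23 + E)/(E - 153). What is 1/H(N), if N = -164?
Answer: 317/141 ≈ 2.2482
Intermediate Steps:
H(E) = (23 + E)/(-153 + E)
1/H(N) = 1/((23 - 164)/(-153 - 164)) = 1/(-141/(-317)) = 1/(-1/317*(-141)) = 1/(141/317) = 317/141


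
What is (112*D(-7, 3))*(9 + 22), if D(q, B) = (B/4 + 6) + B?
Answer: 33852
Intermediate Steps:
D(q, B) = 6 + 5*B/4 (D(q, B) = (B*(¼) + 6) + B = (B/4 + 6) + B = (6 + B/4) + B = 6 + 5*B/4)
(112*D(-7, 3))*(9 + 22) = (112*(6 + (5/4)*3))*(9 + 22) = (112*(6 + 15/4))*31 = (112*(39/4))*31 = 1092*31 = 33852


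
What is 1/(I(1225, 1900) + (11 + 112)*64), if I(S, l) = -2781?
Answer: 1/5091 ≈ 0.00019643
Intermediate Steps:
1/(I(1225, 1900) + (11 + 112)*64) = 1/(-2781 + (11 + 112)*64) = 1/(-2781 + 123*64) = 1/(-2781 + 7872) = 1/5091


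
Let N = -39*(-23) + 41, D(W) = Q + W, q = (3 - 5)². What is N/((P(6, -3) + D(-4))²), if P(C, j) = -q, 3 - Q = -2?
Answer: 938/9 ≈ 104.22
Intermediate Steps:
Q = 5 (Q = 3 - 1*(-2) = 3 + 2 = 5)
q = 4 (q = (-2)² = 4)
D(W) = 5 + W
P(C, j) = -4 (P(C, j) = -1*4 = -4)
N = 938 (N = 897 + 41 = 938)
N/((P(6, -3) + D(-4))²) = 938/((-4 + (5 - 4))²) = 938/((-4 + 1)²) = 938/((-3)²) = 938/9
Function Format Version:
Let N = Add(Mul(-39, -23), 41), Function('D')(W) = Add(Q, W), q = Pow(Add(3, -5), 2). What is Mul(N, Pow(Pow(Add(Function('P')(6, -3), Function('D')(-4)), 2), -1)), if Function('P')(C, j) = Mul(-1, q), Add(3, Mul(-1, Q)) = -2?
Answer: Rational(938, 9) ≈ 104.22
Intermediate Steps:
Q = 5 (Q = Add(3, Mul(-1, -2)) = Add(3, 2) = 5)
q = 4 (q = Pow(-2, 2) = 4)
Function('D')(W) = Add(5, W)
Function('P')(C, j) = -4 (Function('P')(C, j) = Mul(-1, 4) = -4)
N = 938 (N = Add(897, 41) = 938)
Mul(N, Pow(Pow(Add(Function('P')(6, -3), Function('D')(-4)), 2), -1)) = Mul(938, Pow(Pow(Add(-4, Add(5, -4)), 2), -1)) = Mul(938, Pow(Pow(Add(-4, 1), 2), -1)) = Mul(938, Pow(Pow(-3, 2), -1)) = Mul(938, Pow(9, -1)) = Mul(938, Rational(1, 9)) = Rational(938, 9)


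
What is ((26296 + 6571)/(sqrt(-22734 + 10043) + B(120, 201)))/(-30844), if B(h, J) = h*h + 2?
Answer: -236675267/3198990009490 + 230069*I*sqrt(259)/6397980018980 ≈ -7.3984e-5 + 5.7872e-7*I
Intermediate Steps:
B(h, J) = 2 + h**2 (B(h, J) = h**2 + 2 = 2 + h**2)
((26296 + 6571)/(sqrt(-22734 + 10043) + B(120, 201)))/(-30844) = ((26296 + 6571)/(sqrt(-22734 + 10043) + (2 + 120**2)))/(-30844) = (32867/(sqrt(-12691) + (2 + 14400)))*(-1/30844) = (32867/(7*I*sqrt(259) + 14402))*(-1/30844) = (32867/(14402 + 7*I*sqrt(259)))*(-1/30844) = -32867/(30844*(14402 + 7*I*sqrt(259)))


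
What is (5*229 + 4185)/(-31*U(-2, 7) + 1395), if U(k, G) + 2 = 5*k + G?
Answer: 533/155 ≈ 3.4387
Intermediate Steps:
U(k, G) = -2 + G + 5*k (U(k, G) = -2 + (5*k + G) = -2 + (G + 5*k) = -2 + G + 5*k)
(5*229 + 4185)/(-31*U(-2, 7) + 1395) = (5*229 + 4185)/(-31*(-2 + 7 + 5*(-2)) + 1395) = (1145 + 4185)/(-31*(-2 + 7 - 10) + 1395) = 5330/(-31*(-5) + 1395) = 5330/(155 + 1395) = 5330/1550 = 5330*(1/1550) = 533/155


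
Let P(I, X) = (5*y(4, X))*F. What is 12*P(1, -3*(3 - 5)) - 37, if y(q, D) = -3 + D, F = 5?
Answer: 863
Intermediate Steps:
P(I, X) = -75 + 25*X (P(I, X) = (5*(-3 + X))*5 = (-15 + 5*X)*5 = -75 + 25*X)
12*P(1, -3*(3 - 5)) - 37 = 12*(-75 + 25*(-3*(3 - 5))) - 37 = 12*(-75 + 25*(-3*(-2))) - 37 = 12*(-75 + 25*6) - 37 = 12*(-75 + 150) - 37 = 12*75 - 37 = 900 - 37 = 863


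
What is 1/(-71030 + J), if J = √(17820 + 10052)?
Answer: -35515/2522616514 - √1742/1261308257 ≈ -1.4112e-5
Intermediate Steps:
J = 4*√1742 (J = √27872 = 4*√1742 ≈ 166.95)
1/(-71030 + J) = 1/(-71030 + 4*√1742)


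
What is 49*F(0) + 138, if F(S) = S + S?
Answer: 138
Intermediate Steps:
F(S) = 2*S
49*F(0) + 138 = 49*(2*0) + 138 = 49*0 + 138 = 0 + 138 = 138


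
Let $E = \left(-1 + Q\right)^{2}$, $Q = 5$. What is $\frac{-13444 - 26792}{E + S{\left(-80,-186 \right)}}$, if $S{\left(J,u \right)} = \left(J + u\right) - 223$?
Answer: $\frac{40236}{473} \approx 85.066$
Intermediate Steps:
$S{\left(J,u \right)} = -223 + J + u$
$E = 16$ ($E = \left(-1 + 5\right)^{2} = 4^{2} = 16$)
$\frac{-13444 - 26792}{E + S{\left(-80,-186 \right)}} = \frac{-13444 - 26792}{16 - 489} = - \frac{40236}{16 - 489} = - \frac{40236}{-473} = \left(-40236\right) \left(- \frac{1}{473}\right) = \frac{40236}{473}$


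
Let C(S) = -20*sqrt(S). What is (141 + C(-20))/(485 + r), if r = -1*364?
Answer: 141/121 - 40*I*sqrt(5)/121 ≈ 1.1653 - 0.7392*I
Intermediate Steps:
r = -364
(141 + C(-20))/(485 + r) = (141 - 40*I*sqrt(5))/(485 - 364) = (141 - 40*I*sqrt(5))/121 = (141 - 40*I*sqrt(5))*(1/121) = 141/121 - 40*I*sqrt(5)/121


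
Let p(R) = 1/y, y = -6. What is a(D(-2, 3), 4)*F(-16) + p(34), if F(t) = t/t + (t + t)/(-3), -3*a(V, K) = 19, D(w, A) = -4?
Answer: -1333/18 ≈ -74.056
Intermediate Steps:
a(V, K) = -19/3 (a(V, K) = -⅓*19 = -19/3)
p(R) = -⅙ (p(R) = 1/(-6) = -⅙)
F(t) = 1 - 2*t/3 (F(t) = 1 + (2*t)*(-⅓) = 1 - 2*t/3)
a(D(-2, 3), 4)*F(-16) + p(34) = -19*(1 - ⅔*(-16))/3 - ⅙ = -19*(1 + 32/3)/3 - ⅙ = -19/3*35/3 - ⅙ = -665/9 - ⅙ = -1333/18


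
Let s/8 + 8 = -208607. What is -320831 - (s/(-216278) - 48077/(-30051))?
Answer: -1042629992145122/3249685089 ≈ -3.2084e+5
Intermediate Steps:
s = -1668920 (s = -64 + 8*(-208607) = -64 - 1668856 = -1668920)
-320831 - (s/(-216278) - 48077/(-30051)) = -320831 - (-1668920/(-216278) - 48077/(-30051)) = -320831 - (-1668920*(-1/216278) - 48077*(-1/30051)) = -320831 - (834460/108139 + 48077/30051) = -320831 - 1*30275356163/3249685089 = -320831 - 30275356163/3249685089 = -1042629992145122/3249685089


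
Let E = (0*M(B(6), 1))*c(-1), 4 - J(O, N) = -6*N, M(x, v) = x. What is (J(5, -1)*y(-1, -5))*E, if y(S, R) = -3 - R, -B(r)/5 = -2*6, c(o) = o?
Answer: 0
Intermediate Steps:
B(r) = 60 (B(r) = -(-10)*6 = -5*(-12) = 60)
J(O, N) = 4 + 6*N (J(O, N) = 4 - (-6)*N = 4 + 6*N)
E = 0 (E = (0*60)*(-1) = 0*(-1) = 0)
(J(5, -1)*y(-1, -5))*E = ((4 + 6*(-1))*(-3 - 1*(-5)))*0 = ((4 - 6)*(-3 + 5))*0 = -2*2*0 = -4*0 = 0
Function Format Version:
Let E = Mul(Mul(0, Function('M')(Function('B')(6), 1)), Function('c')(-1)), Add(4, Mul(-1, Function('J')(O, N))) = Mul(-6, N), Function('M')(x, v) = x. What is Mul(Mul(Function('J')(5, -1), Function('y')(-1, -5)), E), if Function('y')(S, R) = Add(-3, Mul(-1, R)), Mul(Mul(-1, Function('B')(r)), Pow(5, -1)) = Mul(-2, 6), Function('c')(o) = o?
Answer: 0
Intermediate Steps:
Function('B')(r) = 60 (Function('B')(r) = Mul(-5, Mul(-2, 6)) = Mul(-5, -12) = 60)
Function('J')(O, N) = Add(4, Mul(6, N)) (Function('J')(O, N) = Add(4, Mul(-1, Mul(-6, N))) = Add(4, Mul(6, N)))
E = 0 (E = Mul(Mul(0, 60), -1) = Mul(0, -1) = 0)
Mul(Mul(Function('J')(5, -1), Function('y')(-1, -5)), E) = Mul(Mul(Add(4, Mul(6, -1)), Add(-3, Mul(-1, -5))), 0) = Mul(Mul(Add(4, -6), Add(-3, 5)), 0) = Mul(Mul(-2, 2), 0) = Mul(-4, 0) = 0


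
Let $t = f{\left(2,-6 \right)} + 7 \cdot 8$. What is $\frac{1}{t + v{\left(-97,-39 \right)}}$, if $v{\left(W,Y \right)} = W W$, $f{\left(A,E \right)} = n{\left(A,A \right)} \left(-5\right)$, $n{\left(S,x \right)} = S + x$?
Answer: $\frac{1}{9445} \approx 0.00010588$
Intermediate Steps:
$f{\left(A,E \right)} = - 10 A$ ($f{\left(A,E \right)} = \left(A + A\right) \left(-5\right) = 2 A \left(-5\right) = - 10 A$)
$v{\left(W,Y \right)} = W^{2}$
$t = 36$ ($t = \left(-10\right) 2 + 7 \cdot 8 = -20 + 56 = 36$)
$\frac{1}{t + v{\left(-97,-39 \right)}} = \frac{1}{36 + \left(-97\right)^{2}} = \frac{1}{36 + 9409} = \frac{1}{9445}$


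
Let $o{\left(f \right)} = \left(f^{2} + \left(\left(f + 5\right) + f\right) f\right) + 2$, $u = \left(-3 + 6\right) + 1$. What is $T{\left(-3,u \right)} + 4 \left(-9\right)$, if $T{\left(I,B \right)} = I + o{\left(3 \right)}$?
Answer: $5$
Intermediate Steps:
$u = 4$ ($u = 3 + 1 = 4$)
$o{\left(f \right)} = 2 + f^{2} + f \left(5 + 2 f\right)$ ($o{\left(f \right)} = \left(f^{2} + \left(\left(5 + f\right) + f\right) f\right) + 2 = \left(f^{2} + \left(5 + 2 f\right) f\right) + 2 = \left(f^{2} + f \left(5 + 2 f\right)\right) + 2 = 2 + f^{2} + f \left(5 + 2 f\right)$)
$T{\left(I,B \right)} = 44 + I$ ($T{\left(I,B \right)} = I + \left(2 + 3 \cdot 3^{2} + 5 \cdot 3\right) = I + \left(2 + 3 \cdot 9 + 15\right) = I + \left(2 + 27 + 15\right) = I + 44 = 44 + I$)
$T{\left(-3,u \right)} + 4 \left(-9\right) = \left(44 - 3\right) + 4 \left(-9\right) = 41 - 36 = 5$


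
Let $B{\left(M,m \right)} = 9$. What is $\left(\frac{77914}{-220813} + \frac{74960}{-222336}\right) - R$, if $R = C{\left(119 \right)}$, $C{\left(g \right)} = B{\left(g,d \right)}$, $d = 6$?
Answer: $- \frac{29732958881}{3068417448} \approx -9.69$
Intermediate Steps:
$C{\left(g \right)} = 9$
$R = 9$
$\left(\frac{77914}{-220813} + \frac{74960}{-222336}\right) - R = \left(\frac{77914}{-220813} + \frac{74960}{-222336}\right) - 9 = \left(77914 \left(- \frac{1}{220813}\right) + 74960 \left(- \frac{1}{222336}\right)\right) - 9 = \left(- \frac{77914}{220813} - \frac{4685}{13896}\right) - 9 = - \frac{2117201849}{3068417448} - 9 = - \frac{29732958881}{3068417448}$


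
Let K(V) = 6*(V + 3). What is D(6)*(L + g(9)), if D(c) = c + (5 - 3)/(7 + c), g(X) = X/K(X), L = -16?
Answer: -1270/13 ≈ -97.692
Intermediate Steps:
K(V) = 18 + 6*V (K(V) = 6*(3 + V) = 18 + 6*V)
g(X) = X/(18 + 6*X)
D(c) = c + 2/(7 + c)
D(6)*(L + g(9)) = ((2 + 6**2 + 7*6)/(7 + 6))*(-16 + (1/6)*9/(3 + 9)) = ((2 + 36 + 42)/13)*(-16 + (1/6)*9/12) = ((1/13)*80)*(-16 + (1/6)*9*(1/12)) = 80*(-16 + 1/8)/13 = (80/13)*(-127/8) = -1270/13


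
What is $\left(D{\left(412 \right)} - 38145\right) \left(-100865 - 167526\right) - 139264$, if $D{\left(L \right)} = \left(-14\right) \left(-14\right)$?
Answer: $10185030795$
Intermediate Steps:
$D{\left(L \right)} = 196$
$\left(D{\left(412 \right)} - 38145\right) \left(-100865 - 167526\right) - 139264 = \left(196 - 38145\right) \left(-100865 - 167526\right) - 139264 = \left(-37949\right) \left(-268391\right) - 139264 = 10185170059 - 139264 = 10185030795$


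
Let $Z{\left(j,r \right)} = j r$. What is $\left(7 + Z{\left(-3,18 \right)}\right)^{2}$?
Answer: $2209$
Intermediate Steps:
$\left(7 + Z{\left(-3,18 \right)}\right)^{2} = \left(7 - 54\right)^{2} = \left(-47\right)^{2} = 2209$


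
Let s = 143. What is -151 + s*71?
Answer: 10002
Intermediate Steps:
-151 + s*71 = -151 + 143*71 = -151 + 10153 = 10002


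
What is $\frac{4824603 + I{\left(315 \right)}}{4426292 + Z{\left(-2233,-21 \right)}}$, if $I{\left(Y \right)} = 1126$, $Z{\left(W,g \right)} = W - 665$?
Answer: $\frac{4825729}{4423394} \approx 1.091$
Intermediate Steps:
$Z{\left(W,g \right)} = -665 + W$
$\frac{4824603 + I{\left(315 \right)}}{4426292 + Z{\left(-2233,-21 \right)}} = \frac{4824603 + 1126}{4426292 - 2898} = \frac{4825729}{4426292 - 2898} = \frac{4825729}{4423394}$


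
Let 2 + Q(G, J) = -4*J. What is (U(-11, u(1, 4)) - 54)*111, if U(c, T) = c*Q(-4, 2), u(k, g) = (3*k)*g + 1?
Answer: 6216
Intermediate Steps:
Q(G, J) = -2 - 4*J
u(k, g) = 1 + 3*g*k (u(k, g) = 3*g*k + 1 = 1 + 3*g*k)
U(c, T) = -10*c (U(c, T) = c*(-2 - 4*2) = c*(-2 - 8) = c*(-10) = -10*c)
(U(-11, u(1, 4)) - 54)*111 = (-10*(-11) - 54)*111 = (110 - 54)*111 = 56*111 = 6216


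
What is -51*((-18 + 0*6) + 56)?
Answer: -1938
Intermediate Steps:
-51*((-18 + 0*6) + 56) = -51*((-18 + 0) + 56) = -51*(-18 + 56) = -51*38 = -1938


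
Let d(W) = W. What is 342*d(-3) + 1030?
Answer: 4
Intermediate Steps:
342*d(-3) + 1030 = 342*(-3) + 1030 = -1026 + 1030 = 4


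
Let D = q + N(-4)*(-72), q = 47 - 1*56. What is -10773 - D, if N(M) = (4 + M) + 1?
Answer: -10692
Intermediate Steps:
N(M) = 5 + M
q = -9 (q = 47 - 56 = -9)
D = -81 (D = -9 + (5 - 4)*(-72) = -9 + 1*(-72) = -9 - 72 = -81)
-10773 - D = -10773 - 1*(-81) = -10773 + 81 = -10692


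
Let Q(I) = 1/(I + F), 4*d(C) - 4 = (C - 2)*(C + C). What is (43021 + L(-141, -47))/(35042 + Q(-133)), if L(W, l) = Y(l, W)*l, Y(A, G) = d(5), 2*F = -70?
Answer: 7160412/5887055 ≈ 1.2163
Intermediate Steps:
F = -35 (F = (½)*(-70) = -35)
d(C) = 1 + C*(-2 + C)/2 (d(C) = 1 + ((C - 2)*(C + C))/4 = 1 + ((-2 + C)*(2*C))/4 = 1 + (2*C*(-2 + C))/4 = 1 + C*(-2 + C)/2)
Y(A, G) = 17/2 (Y(A, G) = 1 + (½)*5² - 1*5 = 1 + (½)*25 - 5 = 1 + 25/2 - 5 = 17/2)
Q(I) = 1/(-35 + I) (Q(I) = 1/(I - 35) = 1/(-35 + I))
L(W, l) = 17*l/2
(43021 + L(-141, -47))/(35042 + Q(-133)) = (43021 + (17/2)*(-47))/(35042 + 1/(-35 - 133)) = (43021 - 799/2)/(35042 + 1/(-168)) = 85243/(2*(35042 - 1/168)) = 85243/(2*(5887055/168)) = (85243/2)*(168/5887055) = 7160412/5887055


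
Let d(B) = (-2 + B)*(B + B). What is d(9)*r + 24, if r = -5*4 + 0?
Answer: -2496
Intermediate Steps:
d(B) = 2*B*(-2 + B) (d(B) = (-2 + B)*(2*B) = 2*B*(-2 + B))
r = -20 (r = -20 + 0 = -20)
d(9)*r + 24 = (2*9*(-2 + 9))*(-20) + 24 = (2*9*7)*(-20) + 24 = 126*(-20) + 24 = -2520 + 24 = -2496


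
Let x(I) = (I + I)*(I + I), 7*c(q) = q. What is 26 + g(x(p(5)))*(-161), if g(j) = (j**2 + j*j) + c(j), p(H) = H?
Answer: -3222274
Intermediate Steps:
c(q) = q/7
x(I) = 4*I**2 (x(I) = (2*I)*(2*I) = 4*I**2)
g(j) = 2*j**2 + j/7 (g(j) = (j**2 + j*j) + j/7 = (j**2 + j**2) + j/7 = 2*j**2 + j/7)
26 + g(x(p(5)))*(-161) = 26 + ((4*5**2)*(1 + 14*(4*5**2))/7)*(-161) = 26 + ((4*25)*(1 + 14*(4*25))/7)*(-161) = 26 + ((1/7)*100*(1 + 14*100))*(-161) = 26 + ((1/7)*100*(1 + 1400))*(-161) = 26 + ((1/7)*100*1401)*(-161) = 26 + (140100/7)*(-161) = 26 - 3222300 = -3222274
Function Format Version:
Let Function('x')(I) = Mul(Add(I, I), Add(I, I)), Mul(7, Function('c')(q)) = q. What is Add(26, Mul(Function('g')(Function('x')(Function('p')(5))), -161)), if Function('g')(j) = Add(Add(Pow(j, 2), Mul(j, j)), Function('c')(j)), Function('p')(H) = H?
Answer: -3222274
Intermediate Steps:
Function('c')(q) = Mul(Rational(1, 7), q)
Function('x')(I) = Mul(4, Pow(I, 2)) (Function('x')(I) = Mul(Mul(2, I), Mul(2, I)) = Mul(4, Pow(I, 2)))
Function('g')(j) = Add(Mul(2, Pow(j, 2)), Mul(Rational(1, 7), j)) (Function('g')(j) = Add(Add(Pow(j, 2), Mul(j, j)), Mul(Rational(1, 7), j)) = Add(Add(Pow(j, 2), Pow(j, 2)), Mul(Rational(1, 7), j)) = Add(Mul(2, Pow(j, 2)), Mul(Rational(1, 7), j)))
Add(26, Mul(Function('g')(Function('x')(Function('p')(5))), -161)) = Add(26, Mul(Mul(Rational(1, 7), Mul(4, Pow(5, 2)), Add(1, Mul(14, Mul(4, Pow(5, 2))))), -161)) = Add(26, Mul(Mul(Rational(1, 7), Mul(4, 25), Add(1, Mul(14, Mul(4, 25)))), -161)) = Add(26, Mul(Mul(Rational(1, 7), 100, Add(1, Mul(14, 100))), -161)) = Add(26, Mul(Mul(Rational(1, 7), 100, Add(1, 1400)), -161)) = Add(26, Mul(Mul(Rational(1, 7), 100, 1401), -161)) = Add(26, Mul(Rational(140100, 7), -161)) = Add(26, -3222300) = -3222274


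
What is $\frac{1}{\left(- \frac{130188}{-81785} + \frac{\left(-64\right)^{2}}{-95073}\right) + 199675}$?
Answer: $\frac{706867755}{141144913740749} \approx 5.0081 \cdot 10^{-6}$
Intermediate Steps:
$\frac{1}{\left(- \frac{130188}{-81785} + \frac{\left(-64\right)^{2}}{-95073}\right) + 199675} = \frac{1}{\left(\left(-130188\right) \left(- \frac{1}{81785}\right) + 4096 \left(- \frac{1}{95073}\right)\right) + 199675} = \frac{1}{\left(\frac{130188}{81785} - \frac{4096}{95073}\right) + 199675} = \frac{1}{\frac{1094761124}{706867755} + 199675} = \frac{1}{\frac{141144913740749}{706867755}} = \frac{706867755}{141144913740749}$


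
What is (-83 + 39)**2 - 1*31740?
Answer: -29804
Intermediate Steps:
(-83 + 39)**2 - 1*31740 = (-44)**2 - 31740 = 1936 - 31740 = -29804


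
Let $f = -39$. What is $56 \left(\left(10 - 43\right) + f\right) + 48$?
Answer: $-3984$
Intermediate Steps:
$56 \left(\left(10 - 43\right) + f\right) + 48 = 56 \left(\left(10 - 43\right) - 39\right) + 48 = 56 \left(-33 - 39\right) + 48 = 56 \left(-72\right) + 48 = -4032 + 48 = -3984$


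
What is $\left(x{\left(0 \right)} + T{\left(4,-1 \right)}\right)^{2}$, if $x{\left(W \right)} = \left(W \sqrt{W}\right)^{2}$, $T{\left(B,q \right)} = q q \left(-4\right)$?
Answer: $16$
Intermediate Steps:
$T{\left(B,q \right)} = - 4 q^{2}$ ($T{\left(B,q \right)} = q^{2} \left(-4\right) = - 4 q^{2}$)
$x{\left(W \right)} = W^{3}$ ($x{\left(W \right)} = \left(W^{\frac{3}{2}}\right)^{2} = W^{3}$)
$\left(x{\left(0 \right)} + T{\left(4,-1 \right)}\right)^{2} = \left(0^{3} - 4 \left(-1\right)^{2}\right)^{2} = \left(0 - 4\right)^{2} = \left(-4\right)^{2} = 16$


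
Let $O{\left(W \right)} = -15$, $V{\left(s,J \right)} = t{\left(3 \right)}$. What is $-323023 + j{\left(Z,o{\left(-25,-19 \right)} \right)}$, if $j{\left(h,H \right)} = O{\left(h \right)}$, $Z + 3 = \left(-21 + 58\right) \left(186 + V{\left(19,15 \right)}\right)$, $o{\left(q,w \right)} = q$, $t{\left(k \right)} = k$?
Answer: $-323038$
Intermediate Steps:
$V{\left(s,J \right)} = 3$
$Z = 6990$ ($Z = -3 + \left(-21 + 58\right) \left(186 + 3\right) = -3 + 37 \cdot 189 = -3 + 6993 = 6990$)
$j{\left(h,H \right)} = -15$
$-323023 + j{\left(Z,o{\left(-25,-19 \right)} \right)} = -323023 - 15 = -323038$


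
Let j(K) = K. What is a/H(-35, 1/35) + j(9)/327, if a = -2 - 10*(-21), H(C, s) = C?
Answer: -22567/3815 ≈ -5.9153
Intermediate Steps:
a = 208 (a = -2 + 210 = 208)
a/H(-35, 1/35) + j(9)/327 = 208/(-35) + 9/327 = 208*(-1/35) + 9*(1/327) = -208/35 + 3/109 = -22567/3815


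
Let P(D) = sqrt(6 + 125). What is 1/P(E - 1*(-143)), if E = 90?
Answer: sqrt(131)/131 ≈ 0.087370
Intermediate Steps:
P(D) = sqrt(131)
1/P(E - 1*(-143)) = 1/(sqrt(131)) = sqrt(131)/131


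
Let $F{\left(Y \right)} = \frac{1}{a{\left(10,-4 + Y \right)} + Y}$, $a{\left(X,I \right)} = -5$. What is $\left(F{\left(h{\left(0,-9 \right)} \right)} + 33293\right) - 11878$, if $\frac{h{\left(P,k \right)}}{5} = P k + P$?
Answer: $\frac{107074}{5} \approx 21415.0$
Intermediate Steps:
$h{\left(P,k \right)} = 5 P + 5 P k$ ($h{\left(P,k \right)} = 5 \left(P k + P\right) = 5 \left(P + P k\right) = 5 P + 5 P k$)
$F{\left(Y \right)} = \frac{1}{-5 + Y}$
$\left(F{\left(h{\left(0,-9 \right)} \right)} + 33293\right) - 11878 = \left(\frac{1}{-5 + 5 \cdot 0 \left(1 - 9\right)} + 33293\right) - 11878 = \left(\frac{1}{-5 + 5 \cdot 0 \left(-8\right)} + 33293\right) - 11878 = \left(\frac{1}{-5 + 0} + 33293\right) - 11878 = \left(\frac{1}{-5} + 33293\right) - 11878 = \left(- \frac{1}{5} + 33293\right) - 11878 = \frac{166464}{5} - 11878 = \frac{107074}{5}$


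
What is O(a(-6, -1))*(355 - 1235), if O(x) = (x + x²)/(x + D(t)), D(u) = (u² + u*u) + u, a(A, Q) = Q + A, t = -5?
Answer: -18480/19 ≈ -972.63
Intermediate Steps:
a(A, Q) = A + Q
D(u) = u + 2*u² (D(u) = (u² + u²) + u = 2*u² + u = u + 2*u²)
O(x) = (x + x²)/(45 + x) (O(x) = (x + x²)/(x - 5*(1 + 2*(-5))) = (x + x²)/(x - 5*(1 - 10)) = (x + x²)/(x - 5*(-9)) = (x + x²)/(x + 45) = (x + x²)/(45 + x))
O(a(-6, -1))*(355 - 1235) = ((-6 - 1)*(1 + (-6 - 1))/(45 + (-6 - 1)))*(355 - 1235) = -7*(1 - 7)/(45 - 7)*(-880) = -7*(-6)/38*(-880) = -7*1/38*(-6)*(-880) = (21/19)*(-880) = -18480/19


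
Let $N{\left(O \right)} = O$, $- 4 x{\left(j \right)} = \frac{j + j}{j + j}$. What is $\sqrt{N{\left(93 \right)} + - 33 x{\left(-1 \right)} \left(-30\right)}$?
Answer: $\frac{i \sqrt{618}}{2} \approx 12.43 i$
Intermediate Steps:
$x{\left(j \right)} = - \frac{1}{4}$ ($x{\left(j \right)} = - \frac{\left(j + j\right) \frac{1}{j + j}}{4} = - \frac{2 j \frac{1}{2 j}}{4} = \left(- \frac{1}{4}\right) 1 = - \frac{1}{4}$)
$\sqrt{N{\left(93 \right)} + - 33 x{\left(-1 \right)} \left(-30\right)} = \sqrt{93 + \left(-33\right) \left(- \frac{1}{4}\right) \left(-30\right)} = \sqrt{93 + \frac{33}{4} \left(-30\right)} = \sqrt{93 - \frac{495}{2}} = \sqrt{- \frac{309}{2}} = \frac{i \sqrt{618}}{2}$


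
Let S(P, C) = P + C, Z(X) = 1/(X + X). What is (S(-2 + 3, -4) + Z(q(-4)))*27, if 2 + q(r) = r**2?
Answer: -2241/28 ≈ -80.036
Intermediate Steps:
q(r) = -2 + r**2
Z(X) = 1/(2*X)
S(P, C) = C + P
(S(-2 + 3, -4) + Z(q(-4)))*27 = ((-4 + (-2 + 3)) + 1/(2*(-2 + (-4)**2)))*27 = ((-4 + 1) + 1/(2*(-2 + 16)))*27 = (-3 + (1/2)/14)*27 = (-3 + (1/2)*(1/14))*27 = (-3 + 1/28)*27 = -83/28*27 = -2241/28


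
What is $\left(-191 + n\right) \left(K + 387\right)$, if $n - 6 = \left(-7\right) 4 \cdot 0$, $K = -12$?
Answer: $-69375$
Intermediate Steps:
$n = 6$ ($n = 6 + \left(-7\right) 4 \cdot 0 = 6 - 0 = 6 + 0 = 6$)
$\left(-191 + n\right) \left(K + 387\right) = \left(-191 + 6\right) \left(-12 + 387\right) = \left(-185\right) 375 = -69375$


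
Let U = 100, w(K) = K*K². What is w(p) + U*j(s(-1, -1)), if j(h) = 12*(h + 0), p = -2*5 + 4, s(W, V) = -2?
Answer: -2616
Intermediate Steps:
p = -6 (p = -10 + 4 = -6)
j(h) = 12*h
w(K) = K³
w(p) + U*j(s(-1, -1)) = (-6)³ + 100*(12*(-2)) = -216 + 100*(-24) = -216 - 2400 = -2616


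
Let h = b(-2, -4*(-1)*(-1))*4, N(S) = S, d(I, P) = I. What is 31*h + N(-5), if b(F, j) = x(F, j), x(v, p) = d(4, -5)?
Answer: 491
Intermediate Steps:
x(v, p) = 4
b(F, j) = 4
h = 16 (h = 4*4 = 16)
31*h + N(-5) = 31*16 - 5 = 496 - 5 = 491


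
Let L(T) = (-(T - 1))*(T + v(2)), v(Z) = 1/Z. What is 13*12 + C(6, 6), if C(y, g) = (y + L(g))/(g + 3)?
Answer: 2755/18 ≈ 153.06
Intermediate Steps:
L(T) = (1 - T)*(½ + T) (L(T) = (-(T - 1))*(T + 1/2) = (-(-1 + T))*(T + ½) = (1 - T)*(½ + T))
C(y, g) = (½ + y + g/2 - g²)/(3 + g) (C(y, g) = (y + (½ + g/2 - g²))/(g + 3) = (½ + y + g/2 - g²)/(3 + g))
13*12 + C(6, 6) = 13*12 + (½ + 6 + (½)*6 - 1*6²)/(3 + 6) = 156 + (½ + 6 + 3 - 1*36)/9 = 156 + (½ + 6 + 3 - 36)/9 = 156 + (⅑)*(-53/2) = 156 - 53/18 = 2755/18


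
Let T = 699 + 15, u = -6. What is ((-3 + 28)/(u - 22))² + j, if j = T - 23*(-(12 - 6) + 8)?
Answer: 524337/784 ≈ 668.80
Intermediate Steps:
T = 714
j = 668 (j = 714 - 23*(-(12 - 6) + 8) = 714 - 23*(-1*6 + 8) = 714 - 23*(-6 + 8) = 714 - 23*2 = 714 - 1*46 = 714 - 46 = 668)
((-3 + 28)/(u - 22))² + j = ((-3 + 28)/(-6 - 22))² + 668 = (25/(-28))² + 668 = (25*(-1/28))² + 668 = (-25/28)² + 668 = 625/784 + 668 = 524337/784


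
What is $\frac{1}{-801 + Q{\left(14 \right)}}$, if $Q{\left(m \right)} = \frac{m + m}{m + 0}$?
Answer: $- \frac{1}{799} \approx -0.0012516$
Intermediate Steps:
$Q{\left(m \right)} = 2$ ($Q{\left(m \right)} = \frac{2 m}{m} = 2$)
$\frac{1}{-801 + Q{\left(14 \right)}} = \frac{1}{-801 + 2} = \frac{1}{-799} = - \frac{1}{799}$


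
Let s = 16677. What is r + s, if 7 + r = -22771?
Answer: -6101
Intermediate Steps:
r = -22778 (r = -7 - 22771 = -22778)
r + s = -22778 + 16677 = -6101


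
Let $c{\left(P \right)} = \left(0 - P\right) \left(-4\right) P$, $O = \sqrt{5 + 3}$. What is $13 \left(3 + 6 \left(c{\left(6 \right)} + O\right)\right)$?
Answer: $11271 + 156 \sqrt{2} \approx 11492.0$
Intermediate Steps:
$O = 2 \sqrt{2}$ ($O = \sqrt{8} = 2 \sqrt{2} \approx 2.8284$)
$c{\left(P \right)} = 4 P^{2}$ ($c{\left(P \right)} = - P \left(-4\right) P = 4 P P = 4 P^{2}$)
$13 \left(3 + 6 \left(c{\left(6 \right)} + O\right)\right) = 13 \left(3 + 6 \left(4 \cdot 6^{2} + 2 \sqrt{2}\right)\right) = 13 \left(3 + 6 \left(4 \cdot 36 + 2 \sqrt{2}\right)\right) = 13 \left(3 + 6 \left(144 + 2 \sqrt{2}\right)\right) = 13 \left(3 + \left(864 + 12 \sqrt{2}\right)\right) = 13 \left(867 + 12 \sqrt{2}\right) = 11271 + 156 \sqrt{2}$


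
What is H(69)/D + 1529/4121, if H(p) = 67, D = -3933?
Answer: 5737450/16207893 ≈ 0.35399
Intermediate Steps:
H(69)/D + 1529/4121 = 67/(-3933) + 1529/4121 = 67*(-1/3933) + 1529*(1/4121) = -67/3933 + 1529/4121 = 5737450/16207893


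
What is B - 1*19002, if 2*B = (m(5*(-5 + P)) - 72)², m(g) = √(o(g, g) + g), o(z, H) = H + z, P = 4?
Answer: -19002 + (72 - I*√15)²/2 ≈ -16418.0 - 278.85*I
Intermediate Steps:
m(g) = √3*√g (m(g) = √((g + g) + g) = √(2*g + g) = √(3*g) = √3*√g)
B = (-72 + I*√15)²/2 (B = (√3*√(5*(-5 + 4)) - 72)²/2 = (√3*√(5*(-1)) - 72)²/2 = (√3*√(-5) - 72)²/2 = (√3*(I*√5) - 72)²/2 = (I*√15 - 72)²/2 = (-72 + I*√15)²/2 ≈ 2584.5 - 278.85*I)
B - 1*19002 = (72 - I*√15)²/2 - 1*19002 = (72 - I*√15)²/2 - 19002 = -19002 + (72 - I*√15)²/2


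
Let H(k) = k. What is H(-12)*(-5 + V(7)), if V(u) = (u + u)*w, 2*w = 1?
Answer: -24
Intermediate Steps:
w = 1/2 (w = (1/2)*1 = 1/2 ≈ 0.50000)
V(u) = u (V(u) = (u + u)*(1/2) = (2*u)*(1/2) = u)
H(-12)*(-5 + V(7)) = -12*(-5 + 7) = -12*2 = -24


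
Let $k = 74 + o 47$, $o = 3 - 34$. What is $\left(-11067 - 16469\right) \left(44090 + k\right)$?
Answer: $-1175979952$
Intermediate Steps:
$o = -31$
$k = -1383$ ($k = 74 - 1457 = -1383$)
$\left(-11067 - 16469\right) \left(44090 + k\right) = \left(-11067 - 16469\right) \left(44090 - 1383\right) = \left(-27536\right) 42707 = -1175979952$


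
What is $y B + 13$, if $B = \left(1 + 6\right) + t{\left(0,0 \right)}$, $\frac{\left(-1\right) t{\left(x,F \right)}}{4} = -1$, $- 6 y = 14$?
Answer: $- \frac{38}{3} \approx -12.667$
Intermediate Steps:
$y = - \frac{7}{3}$ ($y = \left(- \frac{1}{6}\right) 14 = - \frac{7}{3} \approx -2.3333$)
$t{\left(x,F \right)} = 4$ ($t{\left(x,F \right)} = \left(-4\right) \left(-1\right) = 4$)
$B = 11$ ($B = \left(1 + 6\right) + 4 = 7 + 4 = 11$)
$y B + 13 = \left(- \frac{7}{3}\right) 11 + 13 = - \frac{77}{3} + 13 = - \frac{38}{3}$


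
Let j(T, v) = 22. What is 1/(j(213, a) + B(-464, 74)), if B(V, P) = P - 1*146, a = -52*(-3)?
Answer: -1/50 ≈ -0.020000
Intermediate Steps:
a = 156
B(V, P) = -146 + P (B(V, P) = P - 146 = -146 + P)
1/(j(213, a) + B(-464, 74)) = 1/(22 + (-146 + 74)) = 1/(22 - 72) = 1/(-50) = -1/50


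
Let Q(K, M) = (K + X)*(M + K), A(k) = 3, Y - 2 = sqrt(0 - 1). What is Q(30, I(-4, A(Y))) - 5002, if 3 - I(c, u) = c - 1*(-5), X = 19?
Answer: -3434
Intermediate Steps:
Y = 2 + I (Y = 2 + sqrt(0 - 1) = 2 + sqrt(-1) = 2 + I ≈ 2.0 + 1.0*I)
I(c, u) = -2 - c (I(c, u) = 3 - (c - 1*(-5)) = 3 - (c + 5) = 3 - (5 + c) = 3 + (-5 - c) = -2 - c)
Q(K, M) = (19 + K)*(K + M) (Q(K, M) = (K + 19)*(M + K) = (19 + K)*(K + M))
Q(30, I(-4, A(Y))) - 5002 = (30**2 + 19*30 + 19*(-2 - 1*(-4)) + 30*(-2 - 1*(-4))) - 5002 = (900 + 570 + 19*(-2 + 4) + 30*(-2 + 4)) - 5002 = (900 + 570 + 19*2 + 30*2) - 5002 = (900 + 570 + 38 + 60) - 5002 = 1568 - 5002 = -3434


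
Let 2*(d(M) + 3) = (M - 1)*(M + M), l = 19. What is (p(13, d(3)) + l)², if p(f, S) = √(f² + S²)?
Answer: (19 + √178)² ≈ 1046.0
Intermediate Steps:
d(M) = -3 + M*(-1 + M) (d(M) = -3 + ((M - 1)*(M + M))/2 = -3 + ((-1 + M)*(2*M))/2 = -3 + (2*M*(-1 + M))/2 = -3 + M*(-1 + M))
p(f, S) = √(S² + f²)
(p(13, d(3)) + l)² = (√((-3 + 3² - 1*3)² + 13²) + 19)² = (√((-3 + 9 - 3)² + 169) + 19)² = (√(3² + 169) + 19)² = (√(9 + 169) + 19)² = (√178 + 19)² = (19 + √178)²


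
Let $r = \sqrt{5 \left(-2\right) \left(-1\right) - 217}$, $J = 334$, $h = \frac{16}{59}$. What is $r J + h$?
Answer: $\frac{16}{59} + 1002 i \sqrt{23} \approx 0.27119 + 4805.4 i$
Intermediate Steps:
$h = \frac{16}{59}$ ($h = 16 \cdot \frac{1}{59} = \frac{16}{59} \approx 0.27119$)
$r = 3 i \sqrt{23}$ ($r = \sqrt{\left(-10\right) \left(-1\right) - 217} = \sqrt{10 - 217} = \sqrt{-207} = 3 i \sqrt{23} \approx 14.387 i$)
$r J + h = 3 i \sqrt{23} \cdot 334 + \frac{16}{59} = 1002 i \sqrt{23} + \frac{16}{59} = \frac{16}{59} + 1002 i \sqrt{23}$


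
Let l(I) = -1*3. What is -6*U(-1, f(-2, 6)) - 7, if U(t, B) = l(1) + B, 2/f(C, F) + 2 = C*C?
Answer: 5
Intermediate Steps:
l(I) = -3
f(C, F) = 2/(-2 + C**2) (f(C, F) = 2/(-2 + C*C) = 2/(-2 + C**2))
U(t, B) = -3 + B
-6*U(-1, f(-2, 6)) - 7 = -6*(-3 + 2/(-2 + (-2)**2)) - 7 = -6*(-3 + 2/(-2 + 4)) - 7 = -6*(-3 + 2/2) - 7 = -6*(-3 + 2*(1/2)) - 7 = -6*(-3 + 1) - 7 = -6*(-2) - 7 = 12 - 7 = 5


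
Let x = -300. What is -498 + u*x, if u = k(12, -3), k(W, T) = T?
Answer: 402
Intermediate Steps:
u = -3
-498 + u*x = -498 - 3*(-300) = -498 + 900 = 402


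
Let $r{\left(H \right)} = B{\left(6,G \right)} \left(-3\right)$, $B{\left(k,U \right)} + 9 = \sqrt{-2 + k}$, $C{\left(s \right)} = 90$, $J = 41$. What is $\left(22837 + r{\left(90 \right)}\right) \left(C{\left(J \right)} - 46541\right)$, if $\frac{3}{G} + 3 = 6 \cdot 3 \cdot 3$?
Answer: $-1061776958$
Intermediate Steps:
$G = \frac{1}{17}$ ($G = \frac{3}{-3 + 6 \cdot 3 \cdot 3} = \frac{3}{-3 + 18 \cdot 3} = \frac{3}{-3 + 54} = \frac{3}{51} = 3 \cdot \frac{1}{51} = \frac{1}{17} \approx 0.058824$)
$B{\left(k,U \right)} = -9 + \sqrt{-2 + k}$
$r{\left(H \right)} = 21$ ($r{\left(H \right)} = \left(-9 + \sqrt{-2 + 6}\right) \left(-3\right) = \left(-9 + \sqrt{4}\right) \left(-3\right) = \left(-9 + 2\right) \left(-3\right) = \left(-7\right) \left(-3\right) = 21$)
$\left(22837 + r{\left(90 \right)}\right) \left(C{\left(J \right)} - 46541\right) = \left(22837 + 21\right) \left(90 - 46541\right) = 22858 \left(-46451\right) = -1061776958$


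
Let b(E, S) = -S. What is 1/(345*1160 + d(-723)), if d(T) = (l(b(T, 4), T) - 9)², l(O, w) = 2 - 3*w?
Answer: 1/5074444 ≈ 1.9707e-7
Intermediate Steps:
d(T) = (-7 - 3*T)² (d(T) = ((2 - 3*T) - 9)² = (-7 - 3*T)²)
1/(345*1160 + d(-723)) = 1/(345*1160 + (7 + 3*(-723))²) = 1/(400200 + (7 - 2169)²) = 1/(400200 + (-2162)²) = 1/(400200 + 4674244) = 1/5074444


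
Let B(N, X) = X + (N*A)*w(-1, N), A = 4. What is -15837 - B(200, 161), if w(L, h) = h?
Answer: -175998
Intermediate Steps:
B(N, X) = X + 4*N**2 (B(N, X) = X + (N*4)*N = X + (4*N)*N = X + 4*N**2)
-15837 - B(200, 161) = -15837 - (161 + 4*200**2) = -15837 - (161 + 4*40000) = -15837 - (161 + 160000) = -15837 - 1*160161 = -15837 - 160161 = -175998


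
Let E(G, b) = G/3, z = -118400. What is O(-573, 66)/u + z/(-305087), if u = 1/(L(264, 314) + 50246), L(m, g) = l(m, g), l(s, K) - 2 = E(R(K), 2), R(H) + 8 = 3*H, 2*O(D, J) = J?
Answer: 509024964246/305087 ≈ 1.6685e+6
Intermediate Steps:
O(D, J) = J/2
R(H) = -8 + 3*H
E(G, b) = G/3 (E(G, b) = G*(1/3) = G/3)
l(s, K) = -2/3 + K (l(s, K) = 2 + (-8 + 3*K)/3 = 2 + (-8/3 + K) = -2/3 + K)
L(m, g) = -2/3 + g
u = 3/151678 (u = 1/((-2/3 + 314) + 50246) = 1/(940/3 + 50246) = 1/(151678/3) = 3/151678 ≈ 1.9779e-5)
O(-573, 66)/u + z/(-305087) = ((1/2)*66)/(3/151678) - 118400/(-305087) = 33*(151678/3) - 118400*(-1/305087) = 1668458 + 118400/305087 = 509024964246/305087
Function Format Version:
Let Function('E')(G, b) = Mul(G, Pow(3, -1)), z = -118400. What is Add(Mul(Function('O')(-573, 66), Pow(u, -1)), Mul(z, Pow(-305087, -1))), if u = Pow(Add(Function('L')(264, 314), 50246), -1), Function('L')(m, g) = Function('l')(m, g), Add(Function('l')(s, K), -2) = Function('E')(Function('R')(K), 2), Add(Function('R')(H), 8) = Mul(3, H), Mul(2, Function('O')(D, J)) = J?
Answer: Rational(509024964246, 305087) ≈ 1.6685e+6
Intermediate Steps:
Function('O')(D, J) = Mul(Rational(1, 2), J)
Function('R')(H) = Add(-8, Mul(3, H))
Function('E')(G, b) = Mul(Rational(1, 3), G) (Function('E')(G, b) = Mul(G, Rational(1, 3)) = Mul(Rational(1, 3), G))
Function('l')(s, K) = Add(Rational(-2, 3), K) (Function('l')(s, K) = Add(2, Mul(Rational(1, 3), Add(-8, Mul(3, K)))) = Add(2, Add(Rational(-8, 3), K)) = Add(Rational(-2, 3), K))
Function('L')(m, g) = Add(Rational(-2, 3), g)
u = Rational(3, 151678) (u = Pow(Add(Add(Rational(-2, 3), 314), 50246), -1) = Pow(Add(Rational(940, 3), 50246), -1) = Pow(Rational(151678, 3), -1) = Rational(3, 151678) ≈ 1.9779e-5)
Add(Mul(Function('O')(-573, 66), Pow(u, -1)), Mul(z, Pow(-305087, -1))) = Add(Mul(Mul(Rational(1, 2), 66), Pow(Rational(3, 151678), -1)), Mul(-118400, Pow(-305087, -1))) = Add(Mul(33, Rational(151678, 3)), Mul(-118400, Rational(-1, 305087))) = Add(1668458, Rational(118400, 305087)) = Rational(509024964246, 305087)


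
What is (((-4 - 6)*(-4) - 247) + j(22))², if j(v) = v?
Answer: 34225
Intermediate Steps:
(((-4 - 6)*(-4) - 247) + j(22))² = (((-4 - 6)*(-4) - 247) + 22)² = ((-10*(-4) - 247) + 22)² = ((40 - 247) + 22)² = (-207 + 22)² = (-185)² = 34225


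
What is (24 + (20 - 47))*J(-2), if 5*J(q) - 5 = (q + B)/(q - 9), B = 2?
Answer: -3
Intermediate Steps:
J(q) = 1 + (2 + q)/(5*(-9 + q)) (J(q) = 1 + ((q + 2)/(q - 9))/5 = 1 + ((2 + q)/(-9 + q))/5 = 1 + (2 + q)/(5*(-9 + q)))
(24 + (20 - 47))*J(-2) = (24 + (20 - 47))*((-43 + 6*(-2))/(5*(-9 - 2))) = (24 - 27)*((⅕)*(-43 - 12)/(-11)) = -3*(-1)*(-55)/(5*11) = -3*1 = -3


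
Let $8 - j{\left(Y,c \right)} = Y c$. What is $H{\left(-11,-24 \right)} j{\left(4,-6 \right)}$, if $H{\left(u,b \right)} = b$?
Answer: $-768$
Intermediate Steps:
$j{\left(Y,c \right)} = 8 - Y c$
$H{\left(-11,-24 \right)} j{\left(4,-6 \right)} = - 24 \left(8 - 4 \left(-6\right)\right) = - 24 \left(8 + 24\right) = \left(-24\right) 32 = -768$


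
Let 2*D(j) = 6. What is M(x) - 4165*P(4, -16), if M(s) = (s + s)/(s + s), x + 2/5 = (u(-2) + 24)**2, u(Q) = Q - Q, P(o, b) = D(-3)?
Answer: -12494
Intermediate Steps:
D(j) = 3 (D(j) = (1/2)*6 = 3)
P(o, b) = 3
u(Q) = 0
x = 2878/5 (x = -2/5 + (0 + 24)**2 = -2/5 + 24**2 = -2/5 + 576 = 2878/5 ≈ 575.60)
M(s) = 1 (M(s) = (2*s)/((2*s)) = (2*s)*(1/(2*s)) = 1)
M(x) - 4165*P(4, -16) = 1 - 4165*3 = 1 - 12495 = -12494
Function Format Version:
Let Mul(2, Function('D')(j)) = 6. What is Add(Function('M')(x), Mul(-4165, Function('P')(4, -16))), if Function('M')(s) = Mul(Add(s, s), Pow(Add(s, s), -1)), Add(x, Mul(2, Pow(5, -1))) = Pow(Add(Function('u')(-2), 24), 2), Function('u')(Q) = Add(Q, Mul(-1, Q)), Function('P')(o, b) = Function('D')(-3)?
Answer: -12494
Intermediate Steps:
Function('D')(j) = 3 (Function('D')(j) = Mul(Rational(1, 2), 6) = 3)
Function('P')(o, b) = 3
Function('u')(Q) = 0
x = Rational(2878, 5) (x = Add(Rational(-2, 5), Pow(Add(0, 24), 2)) = Add(Rational(-2, 5), Pow(24, 2)) = Add(Rational(-2, 5), 576) = Rational(2878, 5) ≈ 575.60)
Function('M')(s) = 1 (Function('M')(s) = Mul(Mul(2, s), Pow(Mul(2, s), -1)) = Mul(Mul(2, s), Mul(Rational(1, 2), Pow(s, -1))) = 1)
Add(Function('M')(x), Mul(-4165, Function('P')(4, -16))) = Add(1, Mul(-4165, 3)) = Add(1, -12495) = -12494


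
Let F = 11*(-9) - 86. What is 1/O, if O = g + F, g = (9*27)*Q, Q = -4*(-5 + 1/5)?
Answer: 5/22403 ≈ 0.00022318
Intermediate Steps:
F = -185 (F = -99 - 86 = -185)
Q = 96/5 (Q = -4*(-5 + ⅕) = -4*(-24/5) = 96/5 ≈ 19.200)
g = 23328/5 (g = (9*27)*(96/5) = 243*(96/5) = 23328/5 ≈ 4665.6)
O = 22403/5 (O = 23328/5 - 185 = 22403/5 ≈ 4480.6)
1/O = 1/(22403/5) = 5/22403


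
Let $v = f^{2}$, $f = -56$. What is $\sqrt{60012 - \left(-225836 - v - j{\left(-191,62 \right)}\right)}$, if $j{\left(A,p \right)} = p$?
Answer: $\sqrt{289046} \approx 537.63$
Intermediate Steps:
$v = 3136$ ($v = \left(-56\right)^{2} = 3136$)
$\sqrt{60012 - \left(-225836 - v - j{\left(-191,62 \right)}\right)} = \sqrt{60012 + \left(\left(\left(62 + 3136\right) + 35838\right) - -189998\right)} = \sqrt{60012 + \left(\left(3198 + 35838\right) + 189998\right)} = \sqrt{60012 + \left(39036 + 189998\right)} = \sqrt{60012 + 229034} = \sqrt{289046}$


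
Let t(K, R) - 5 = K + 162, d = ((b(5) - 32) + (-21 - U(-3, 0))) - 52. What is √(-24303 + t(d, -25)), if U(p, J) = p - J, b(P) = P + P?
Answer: 6*I*√673 ≈ 155.65*I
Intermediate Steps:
b(P) = 2*P
d = -92 (d = ((2*5 - 32) + (-21 - (-3 - 1*0))) - 52 = ((10 - 32) + (-21 - (-3 + 0))) - 52 = (-22 + (-21 - 1*(-3))) - 52 = (-22 + (-21 + 3)) - 52 = (-22 - 18) - 52 = -40 - 52 = -92)
t(K, R) = 167 + K (t(K, R) = 5 + (K + 162) = 5 + (162 + K) = 167 + K)
√(-24303 + t(d, -25)) = √(-24303 + (167 - 92)) = √(-24303 + 75) = √(-24228) = 6*I*√673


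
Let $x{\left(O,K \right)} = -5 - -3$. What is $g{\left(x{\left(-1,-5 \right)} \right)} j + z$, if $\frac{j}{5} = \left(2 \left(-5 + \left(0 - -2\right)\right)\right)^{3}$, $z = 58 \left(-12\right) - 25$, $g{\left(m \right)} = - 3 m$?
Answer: $-7201$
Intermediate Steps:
$x{\left(O,K \right)} = -2$ ($x{\left(O,K \right)} = -5 + 3 = -2$)
$z = -721$ ($z = -696 - 25 = -721$)
$j = -1080$ ($j = 5 \left(2 \left(-5 + \left(0 - -2\right)\right)\right)^{3} = 5 \left(2 \left(-5 + \left(0 + 2\right)\right)\right)^{3} = 5 \left(2 \left(-5 + 2\right)\right)^{3} = 5 \left(2 \left(-3\right)\right)^{3} = 5 \left(-6\right)^{3} = 5 \left(-216\right) = -1080$)
$g{\left(x{\left(-1,-5 \right)} \right)} j + z = \left(-3\right) \left(-2\right) \left(-1080\right) - 721 = 6 \left(-1080\right) - 721 = -6480 - 721 = -7201$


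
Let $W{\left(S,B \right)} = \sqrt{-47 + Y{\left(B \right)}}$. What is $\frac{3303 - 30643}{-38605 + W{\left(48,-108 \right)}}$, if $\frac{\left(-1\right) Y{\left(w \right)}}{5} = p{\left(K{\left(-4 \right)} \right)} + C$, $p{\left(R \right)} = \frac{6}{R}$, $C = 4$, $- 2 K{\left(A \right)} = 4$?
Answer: $\frac{1055460700}{1490346077} + \frac{54680 i \sqrt{13}}{1490346077} \approx 0.7082 + 0.00013229 i$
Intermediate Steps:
$K{\left(A \right)} = -2$ ($K{\left(A \right)} = \left(- \frac{1}{2}\right) 4 = -2$)
$Y{\left(w \right)} = -5$ ($Y{\left(w \right)} = - 5 \left(\frac{6}{-2} + 4\right) = - 5 \left(6 \left(- \frac{1}{2}\right) + 4\right) = - 5 \left(-3 + 4\right) = \left(-5\right) 1 = -5$)
$W{\left(S,B \right)} = 2 i \sqrt{13}$ ($W{\left(S,B \right)} = \sqrt{-47 - 5} = \sqrt{-52} = 2 i \sqrt{13}$)
$\frac{3303 - 30643}{-38605 + W{\left(48,-108 \right)}} = \frac{3303 - 30643}{-38605 + 2 i \sqrt{13}} = - \frac{27340}{-38605 + 2 i \sqrt{13}}$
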